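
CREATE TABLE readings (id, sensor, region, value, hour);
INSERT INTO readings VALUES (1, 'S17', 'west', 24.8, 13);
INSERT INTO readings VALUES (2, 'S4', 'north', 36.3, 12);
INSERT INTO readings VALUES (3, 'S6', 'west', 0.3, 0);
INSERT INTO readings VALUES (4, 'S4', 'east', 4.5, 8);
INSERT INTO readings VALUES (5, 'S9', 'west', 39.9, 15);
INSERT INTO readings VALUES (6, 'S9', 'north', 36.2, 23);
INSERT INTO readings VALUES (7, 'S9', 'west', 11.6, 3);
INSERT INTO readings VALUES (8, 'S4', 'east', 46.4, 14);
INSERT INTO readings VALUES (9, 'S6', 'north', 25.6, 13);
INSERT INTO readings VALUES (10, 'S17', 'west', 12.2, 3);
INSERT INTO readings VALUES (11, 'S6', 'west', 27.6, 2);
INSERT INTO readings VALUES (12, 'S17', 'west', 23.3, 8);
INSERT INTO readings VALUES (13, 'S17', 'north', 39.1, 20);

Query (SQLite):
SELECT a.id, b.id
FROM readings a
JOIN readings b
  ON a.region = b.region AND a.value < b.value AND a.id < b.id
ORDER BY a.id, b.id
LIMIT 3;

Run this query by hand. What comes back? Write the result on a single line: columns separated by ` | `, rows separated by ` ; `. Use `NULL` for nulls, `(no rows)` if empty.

Pairs (a,b) with same region, a.value < b.value, a.id < b.id.
region groups: east:{4,8} north:{2,6,9,13} west:{1,3,5,7,10,11,12}
Ordered by (a.id, b.id); first 3.

1 | 5 ; 1 | 11 ; 2 | 13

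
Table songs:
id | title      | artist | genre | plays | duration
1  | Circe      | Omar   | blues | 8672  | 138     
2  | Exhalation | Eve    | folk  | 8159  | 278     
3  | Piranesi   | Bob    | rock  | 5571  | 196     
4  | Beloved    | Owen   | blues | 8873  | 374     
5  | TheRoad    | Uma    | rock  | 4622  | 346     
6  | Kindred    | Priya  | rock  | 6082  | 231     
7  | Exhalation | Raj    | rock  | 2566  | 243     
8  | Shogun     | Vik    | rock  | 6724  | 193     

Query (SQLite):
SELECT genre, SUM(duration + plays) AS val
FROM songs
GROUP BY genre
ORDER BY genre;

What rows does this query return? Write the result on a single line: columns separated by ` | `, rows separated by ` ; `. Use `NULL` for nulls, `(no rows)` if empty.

blues | 18057 ; folk | 8437 ; rock | 26774

For each row compute duration + plays.
Group by genre; take SUM of the expression per group.
  blues: ids {1, 4} → SUM(duration + plays)=18057
  folk: ids {2} → SUM(duration + plays)=8437
  rock: ids {3, 5, 6, 7, 8} → SUM(duration + plays)=26774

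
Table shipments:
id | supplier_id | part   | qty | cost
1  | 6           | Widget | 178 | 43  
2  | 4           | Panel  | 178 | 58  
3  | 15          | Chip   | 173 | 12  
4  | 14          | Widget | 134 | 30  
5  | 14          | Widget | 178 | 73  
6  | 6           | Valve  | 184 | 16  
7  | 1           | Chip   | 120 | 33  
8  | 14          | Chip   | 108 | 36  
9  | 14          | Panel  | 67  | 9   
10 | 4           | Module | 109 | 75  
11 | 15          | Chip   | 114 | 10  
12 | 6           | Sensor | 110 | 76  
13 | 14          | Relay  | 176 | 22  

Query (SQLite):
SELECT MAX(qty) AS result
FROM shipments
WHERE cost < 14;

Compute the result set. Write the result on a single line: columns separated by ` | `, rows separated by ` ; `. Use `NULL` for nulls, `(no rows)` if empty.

173

Rows where cost < 14 → qty values: [173, 67, 114].
MAX of non-NULL values = 173.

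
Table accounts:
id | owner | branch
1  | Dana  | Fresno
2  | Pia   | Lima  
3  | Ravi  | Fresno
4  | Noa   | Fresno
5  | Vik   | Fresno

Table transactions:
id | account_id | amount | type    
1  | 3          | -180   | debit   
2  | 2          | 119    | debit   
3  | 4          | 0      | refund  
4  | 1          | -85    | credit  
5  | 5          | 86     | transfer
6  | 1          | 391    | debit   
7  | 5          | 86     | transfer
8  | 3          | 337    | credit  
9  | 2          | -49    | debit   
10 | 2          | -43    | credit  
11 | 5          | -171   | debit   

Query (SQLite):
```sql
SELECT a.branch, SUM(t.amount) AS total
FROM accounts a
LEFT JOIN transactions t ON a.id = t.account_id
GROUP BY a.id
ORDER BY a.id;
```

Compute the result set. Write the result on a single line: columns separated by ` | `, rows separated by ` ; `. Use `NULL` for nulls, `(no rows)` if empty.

LEFT JOIN keeps every accounts row; unmatched ones get NULL for transactions columns.
Group by accounts.id and compute SUM(t.amount). SUM over an all-NULL group is NULL.
  1: ids {4, 6} → SUM(t.amount)=306
  2: ids {2, 9, 10} → SUM(t.amount)=27
  3: ids {1, 8} → SUM(t.amount)=157
  4: ids {3} → SUM(t.amount)=0
  5: ids {5, 7, 11} → SUM(t.amount)=1

Fresno | 306 ; Lima | 27 ; Fresno | 157 ; Fresno | 0 ; Fresno | 1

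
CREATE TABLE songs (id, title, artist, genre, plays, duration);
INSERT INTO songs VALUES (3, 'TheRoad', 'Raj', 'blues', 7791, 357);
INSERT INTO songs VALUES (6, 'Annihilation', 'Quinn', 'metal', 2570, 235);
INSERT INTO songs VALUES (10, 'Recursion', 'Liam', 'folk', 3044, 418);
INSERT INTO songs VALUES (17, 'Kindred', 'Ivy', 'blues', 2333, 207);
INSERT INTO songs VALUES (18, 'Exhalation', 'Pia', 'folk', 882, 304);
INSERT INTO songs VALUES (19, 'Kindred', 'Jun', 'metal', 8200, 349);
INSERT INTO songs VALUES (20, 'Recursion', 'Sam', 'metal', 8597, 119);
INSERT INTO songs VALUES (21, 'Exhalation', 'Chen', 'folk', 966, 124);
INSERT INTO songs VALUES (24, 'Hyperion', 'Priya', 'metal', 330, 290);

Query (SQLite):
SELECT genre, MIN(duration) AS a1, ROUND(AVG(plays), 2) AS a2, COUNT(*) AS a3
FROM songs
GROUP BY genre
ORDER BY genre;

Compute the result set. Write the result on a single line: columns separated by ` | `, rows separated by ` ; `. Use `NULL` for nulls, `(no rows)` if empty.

blues | 207 | 5062 | 2 ; folk | 124 | 1630.67 | 3 ; metal | 119 | 4924.25 | 4

Group songs by genre.
Per group compute: MIN(duration), ROUND(AVG(plays), 2), COUNT(*).
  blues: ids {3, 17} → MIN(duration)=207, ROUND(AVG(plays), 2)=5062, COUNT(*)=2
  folk: ids {10, 18, 21} → MIN(duration)=124, ROUND(AVG(plays), 2)=1630.67, COUNT(*)=3
  metal: ids {6, 19, 20, 24} → MIN(duration)=119, ROUND(AVG(plays), 2)=4924.25, COUNT(*)=4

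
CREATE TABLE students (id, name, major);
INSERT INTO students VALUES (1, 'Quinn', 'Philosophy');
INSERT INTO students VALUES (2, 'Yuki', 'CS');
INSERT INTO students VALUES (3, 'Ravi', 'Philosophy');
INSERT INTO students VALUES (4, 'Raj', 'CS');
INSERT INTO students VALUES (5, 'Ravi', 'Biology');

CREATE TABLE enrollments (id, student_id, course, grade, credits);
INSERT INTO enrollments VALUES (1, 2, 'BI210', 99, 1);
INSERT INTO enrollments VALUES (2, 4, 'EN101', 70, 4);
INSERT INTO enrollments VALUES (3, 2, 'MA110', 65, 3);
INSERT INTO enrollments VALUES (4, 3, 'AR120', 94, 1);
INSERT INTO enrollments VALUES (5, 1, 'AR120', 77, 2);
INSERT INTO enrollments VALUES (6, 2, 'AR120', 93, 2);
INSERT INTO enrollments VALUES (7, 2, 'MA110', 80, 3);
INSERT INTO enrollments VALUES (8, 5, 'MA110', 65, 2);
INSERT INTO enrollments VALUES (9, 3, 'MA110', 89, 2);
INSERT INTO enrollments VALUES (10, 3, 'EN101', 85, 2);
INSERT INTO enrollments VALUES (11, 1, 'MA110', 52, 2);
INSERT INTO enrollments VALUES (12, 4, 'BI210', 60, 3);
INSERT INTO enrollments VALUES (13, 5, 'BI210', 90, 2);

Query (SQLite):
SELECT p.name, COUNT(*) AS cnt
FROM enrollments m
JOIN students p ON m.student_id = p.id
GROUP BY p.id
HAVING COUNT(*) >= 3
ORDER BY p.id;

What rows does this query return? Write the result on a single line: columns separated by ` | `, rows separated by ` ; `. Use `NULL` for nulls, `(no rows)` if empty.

Join each enrollments row to its students via student_id.
Group joined rows by students.id; compute COUNT(*) per group.
HAVING: keep groups with count ≥ 3.
  1: ids {5, 11} → COUNT(*)=2
  2: ids {1, 3, 6, 7} → COUNT(*)=4
  3: ids {4, 9, 10} → COUNT(*)=3
  4: ids {2, 12} → COUNT(*)=2
  5: ids {8, 13} → COUNT(*)=2

Yuki | 4 ; Ravi | 3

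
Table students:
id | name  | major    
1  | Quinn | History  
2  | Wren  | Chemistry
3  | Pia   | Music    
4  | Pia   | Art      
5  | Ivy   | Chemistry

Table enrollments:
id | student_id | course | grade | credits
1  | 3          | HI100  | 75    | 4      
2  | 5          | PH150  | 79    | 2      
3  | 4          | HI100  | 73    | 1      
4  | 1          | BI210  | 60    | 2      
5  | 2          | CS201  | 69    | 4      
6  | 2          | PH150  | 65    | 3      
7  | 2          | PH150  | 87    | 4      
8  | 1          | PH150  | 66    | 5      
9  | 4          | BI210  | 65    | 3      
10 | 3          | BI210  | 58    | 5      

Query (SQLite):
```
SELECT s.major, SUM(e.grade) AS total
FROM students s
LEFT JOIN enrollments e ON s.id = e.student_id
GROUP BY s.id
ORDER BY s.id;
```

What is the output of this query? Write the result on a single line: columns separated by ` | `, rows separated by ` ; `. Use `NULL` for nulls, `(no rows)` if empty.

LEFT JOIN keeps every students row; unmatched ones get NULL for enrollments columns.
Group by students.id and compute SUM(e.grade). SUM over an all-NULL group is NULL.
  1: ids {4, 8} → SUM(e.grade)=126
  2: ids {5, 6, 7} → SUM(e.grade)=221
  3: ids {1, 10} → SUM(e.grade)=133
  4: ids {3, 9} → SUM(e.grade)=138
  5: ids {2} → SUM(e.grade)=79

History | 126 ; Chemistry | 221 ; Music | 133 ; Art | 138 ; Chemistry | 79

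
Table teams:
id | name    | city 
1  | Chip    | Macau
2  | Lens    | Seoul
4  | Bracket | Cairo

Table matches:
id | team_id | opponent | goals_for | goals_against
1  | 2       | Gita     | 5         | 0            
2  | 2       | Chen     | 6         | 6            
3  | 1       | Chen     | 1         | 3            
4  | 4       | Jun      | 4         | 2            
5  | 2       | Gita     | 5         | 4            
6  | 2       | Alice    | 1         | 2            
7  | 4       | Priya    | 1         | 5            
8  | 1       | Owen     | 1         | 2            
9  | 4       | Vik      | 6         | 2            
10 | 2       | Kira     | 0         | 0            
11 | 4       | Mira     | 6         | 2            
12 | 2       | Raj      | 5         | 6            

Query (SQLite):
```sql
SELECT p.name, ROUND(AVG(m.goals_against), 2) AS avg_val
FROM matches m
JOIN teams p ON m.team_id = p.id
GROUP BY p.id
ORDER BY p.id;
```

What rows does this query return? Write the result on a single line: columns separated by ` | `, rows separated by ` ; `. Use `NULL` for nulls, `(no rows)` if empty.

Chip | 2.5 ; Lens | 3 ; Bracket | 2.75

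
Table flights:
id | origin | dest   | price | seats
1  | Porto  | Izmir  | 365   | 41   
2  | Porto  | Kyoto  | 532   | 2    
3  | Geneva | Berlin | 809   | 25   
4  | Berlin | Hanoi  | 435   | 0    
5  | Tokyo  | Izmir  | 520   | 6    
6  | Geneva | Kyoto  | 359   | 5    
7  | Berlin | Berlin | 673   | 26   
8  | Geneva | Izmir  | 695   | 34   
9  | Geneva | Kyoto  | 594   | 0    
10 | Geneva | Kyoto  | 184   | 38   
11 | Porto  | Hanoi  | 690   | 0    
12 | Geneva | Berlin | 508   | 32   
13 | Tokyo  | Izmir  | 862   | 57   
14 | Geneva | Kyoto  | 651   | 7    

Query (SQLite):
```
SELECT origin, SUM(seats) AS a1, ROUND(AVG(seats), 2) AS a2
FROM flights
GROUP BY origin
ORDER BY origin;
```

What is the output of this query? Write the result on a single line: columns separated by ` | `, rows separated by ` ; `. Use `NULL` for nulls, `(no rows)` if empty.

Berlin | 26 | 13 ; Geneva | 141 | 20.14 ; Porto | 43 | 14.33 ; Tokyo | 63 | 31.5

Group flights by origin.
Per group compute: SUM(seats), ROUND(AVG(seats), 2).
  Berlin: ids {4, 7} → SUM(seats)=26, ROUND(AVG(seats), 2)=13
  Geneva: ids {3, 6, 8, 9, 10, 12, 14} → SUM(seats)=141, ROUND(AVG(seats), 2)=20.14
  Porto: ids {1, 2, 11} → SUM(seats)=43, ROUND(AVG(seats), 2)=14.33
  Tokyo: ids {5, 13} → SUM(seats)=63, ROUND(AVG(seats), 2)=31.5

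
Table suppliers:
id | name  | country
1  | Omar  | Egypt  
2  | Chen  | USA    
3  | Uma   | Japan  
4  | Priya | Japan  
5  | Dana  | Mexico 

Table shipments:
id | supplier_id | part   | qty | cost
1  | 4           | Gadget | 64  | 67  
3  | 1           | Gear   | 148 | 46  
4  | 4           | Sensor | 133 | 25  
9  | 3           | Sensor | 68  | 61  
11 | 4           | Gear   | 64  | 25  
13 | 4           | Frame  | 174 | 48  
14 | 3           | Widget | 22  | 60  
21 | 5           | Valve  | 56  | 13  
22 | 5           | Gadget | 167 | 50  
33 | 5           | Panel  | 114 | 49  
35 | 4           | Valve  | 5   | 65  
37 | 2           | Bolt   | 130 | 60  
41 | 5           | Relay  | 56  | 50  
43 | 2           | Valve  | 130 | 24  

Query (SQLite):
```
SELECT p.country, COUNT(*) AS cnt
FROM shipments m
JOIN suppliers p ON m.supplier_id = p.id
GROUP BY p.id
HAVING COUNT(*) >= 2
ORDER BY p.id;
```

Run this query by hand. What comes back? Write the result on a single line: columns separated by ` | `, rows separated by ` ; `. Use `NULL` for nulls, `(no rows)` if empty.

Join each shipments row to its suppliers via supplier_id.
Group joined rows by suppliers.id; compute COUNT(*) per group.
HAVING: keep groups with count ≥ 2.
  1: ids {3} → COUNT(*)=1
  2: ids {37, 43} → COUNT(*)=2
  3: ids {9, 14} → COUNT(*)=2
  4: ids {1, 4, 11, 13, 35} → COUNT(*)=5
  5: ids {21, 22, 33, 41} → COUNT(*)=4

USA | 2 ; Japan | 2 ; Japan | 5 ; Mexico | 4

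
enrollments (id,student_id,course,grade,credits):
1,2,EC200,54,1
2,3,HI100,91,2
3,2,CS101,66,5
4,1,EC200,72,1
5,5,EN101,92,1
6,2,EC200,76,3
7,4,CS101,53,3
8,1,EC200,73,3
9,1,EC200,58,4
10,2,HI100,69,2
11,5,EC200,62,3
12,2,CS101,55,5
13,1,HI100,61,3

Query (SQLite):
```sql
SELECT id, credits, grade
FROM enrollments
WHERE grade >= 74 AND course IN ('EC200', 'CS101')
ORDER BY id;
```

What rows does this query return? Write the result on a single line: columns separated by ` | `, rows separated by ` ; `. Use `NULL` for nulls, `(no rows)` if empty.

6 | 3 | 76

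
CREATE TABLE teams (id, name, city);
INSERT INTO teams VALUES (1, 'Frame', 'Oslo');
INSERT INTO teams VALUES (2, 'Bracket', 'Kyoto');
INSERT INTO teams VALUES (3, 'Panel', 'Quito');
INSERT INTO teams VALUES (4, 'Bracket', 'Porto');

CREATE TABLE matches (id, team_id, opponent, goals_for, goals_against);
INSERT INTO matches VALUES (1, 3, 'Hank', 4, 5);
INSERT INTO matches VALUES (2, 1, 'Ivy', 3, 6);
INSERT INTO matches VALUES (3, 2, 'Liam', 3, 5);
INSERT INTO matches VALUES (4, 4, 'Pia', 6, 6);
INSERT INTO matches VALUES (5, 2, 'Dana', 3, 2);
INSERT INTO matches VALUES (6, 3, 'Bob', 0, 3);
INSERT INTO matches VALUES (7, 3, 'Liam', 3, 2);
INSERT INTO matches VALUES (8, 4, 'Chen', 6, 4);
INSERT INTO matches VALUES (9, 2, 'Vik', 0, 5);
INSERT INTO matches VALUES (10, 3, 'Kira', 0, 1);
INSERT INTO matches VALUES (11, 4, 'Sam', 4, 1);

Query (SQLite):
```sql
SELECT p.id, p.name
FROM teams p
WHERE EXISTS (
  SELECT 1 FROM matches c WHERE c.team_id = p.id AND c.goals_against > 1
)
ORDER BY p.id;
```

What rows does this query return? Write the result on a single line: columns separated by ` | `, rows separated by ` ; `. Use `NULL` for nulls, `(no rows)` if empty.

1 | Frame ; 2 | Bracket ; 3 | Panel ; 4 | Bracket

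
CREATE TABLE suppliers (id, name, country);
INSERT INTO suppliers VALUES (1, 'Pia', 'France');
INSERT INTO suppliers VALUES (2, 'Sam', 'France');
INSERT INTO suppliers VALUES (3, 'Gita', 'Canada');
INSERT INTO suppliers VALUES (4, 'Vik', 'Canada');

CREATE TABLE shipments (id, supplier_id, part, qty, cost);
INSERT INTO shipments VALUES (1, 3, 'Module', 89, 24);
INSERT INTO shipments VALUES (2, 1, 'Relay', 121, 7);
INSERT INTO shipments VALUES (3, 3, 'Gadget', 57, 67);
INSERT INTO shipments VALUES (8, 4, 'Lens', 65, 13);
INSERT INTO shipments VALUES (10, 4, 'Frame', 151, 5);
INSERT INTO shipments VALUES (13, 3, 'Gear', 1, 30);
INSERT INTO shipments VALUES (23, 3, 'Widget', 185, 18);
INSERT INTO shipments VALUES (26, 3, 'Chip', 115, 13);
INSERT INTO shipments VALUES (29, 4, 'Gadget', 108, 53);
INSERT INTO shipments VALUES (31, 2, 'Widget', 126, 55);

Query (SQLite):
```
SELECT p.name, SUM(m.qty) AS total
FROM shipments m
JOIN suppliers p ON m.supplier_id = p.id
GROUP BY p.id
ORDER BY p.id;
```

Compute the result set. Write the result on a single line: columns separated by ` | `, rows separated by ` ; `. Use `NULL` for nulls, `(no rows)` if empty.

Pia | 121 ; Sam | 126 ; Gita | 447 ; Vik | 324

Join each shipments row to its suppliers via supplier_id.
Group joined rows by suppliers.id; compute SUM(m.qty) per group.
  1: ids {2} → SUM(m.qty)=121
  2: ids {31} → SUM(m.qty)=126
  3: ids {1, 3, 13, 23, 26} → SUM(m.qty)=447
  4: ids {8, 10, 29} → SUM(m.qty)=324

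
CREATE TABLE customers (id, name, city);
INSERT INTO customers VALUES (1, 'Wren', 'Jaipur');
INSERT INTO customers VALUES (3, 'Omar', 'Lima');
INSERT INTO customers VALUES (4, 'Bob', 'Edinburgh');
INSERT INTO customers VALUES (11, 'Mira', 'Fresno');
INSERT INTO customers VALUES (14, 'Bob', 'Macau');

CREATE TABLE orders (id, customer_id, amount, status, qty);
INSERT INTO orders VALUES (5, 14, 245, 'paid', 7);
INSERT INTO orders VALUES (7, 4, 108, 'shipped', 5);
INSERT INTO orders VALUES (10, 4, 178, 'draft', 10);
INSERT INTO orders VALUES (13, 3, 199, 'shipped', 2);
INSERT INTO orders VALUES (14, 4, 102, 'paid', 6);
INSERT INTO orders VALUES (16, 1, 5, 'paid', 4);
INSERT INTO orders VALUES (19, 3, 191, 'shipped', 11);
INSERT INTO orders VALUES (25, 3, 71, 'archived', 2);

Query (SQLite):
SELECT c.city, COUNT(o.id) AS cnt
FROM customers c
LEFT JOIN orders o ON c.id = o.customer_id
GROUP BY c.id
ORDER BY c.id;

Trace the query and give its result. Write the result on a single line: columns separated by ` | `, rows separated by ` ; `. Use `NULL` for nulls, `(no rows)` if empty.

Jaipur | 1 ; Lima | 3 ; Edinburgh | 3 ; Fresno | 0 ; Macau | 1

LEFT JOIN keeps every customers row; unmatched ones get NULL for orders columns.
Group by customers.id and compute COUNT(o.id). COUNT(col) of an all-NULL group is 0.
  1: ids {16} → COUNT(o.id)=1
  3: ids {13, 19, 25} → COUNT(o.id)=3
  4: ids {7, 10, 14} → COUNT(o.id)=3
  11: ids {—} → COUNT(o.id)=0
  14: ids {5} → COUNT(o.id)=1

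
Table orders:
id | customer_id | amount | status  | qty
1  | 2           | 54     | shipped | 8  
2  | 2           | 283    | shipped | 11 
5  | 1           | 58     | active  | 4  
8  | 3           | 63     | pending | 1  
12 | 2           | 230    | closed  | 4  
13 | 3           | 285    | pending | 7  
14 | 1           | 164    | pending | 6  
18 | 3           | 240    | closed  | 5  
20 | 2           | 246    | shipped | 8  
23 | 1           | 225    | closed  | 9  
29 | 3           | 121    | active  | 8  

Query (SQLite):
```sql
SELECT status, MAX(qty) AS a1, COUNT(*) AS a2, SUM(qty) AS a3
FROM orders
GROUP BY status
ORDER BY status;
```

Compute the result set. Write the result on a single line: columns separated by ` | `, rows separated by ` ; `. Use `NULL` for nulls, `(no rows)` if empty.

active | 8 | 2 | 12 ; closed | 9 | 3 | 18 ; pending | 7 | 3 | 14 ; shipped | 11 | 3 | 27

Group orders by status.
Per group compute: MAX(qty), COUNT(*), SUM(qty).
  active: ids {5, 29} → MAX(qty)=8, COUNT(*)=2, SUM(qty)=12
  closed: ids {12, 18, 23} → MAX(qty)=9, COUNT(*)=3, SUM(qty)=18
  pending: ids {8, 13, 14} → MAX(qty)=7, COUNT(*)=3, SUM(qty)=14
  shipped: ids {1, 2, 20} → MAX(qty)=11, COUNT(*)=3, SUM(qty)=27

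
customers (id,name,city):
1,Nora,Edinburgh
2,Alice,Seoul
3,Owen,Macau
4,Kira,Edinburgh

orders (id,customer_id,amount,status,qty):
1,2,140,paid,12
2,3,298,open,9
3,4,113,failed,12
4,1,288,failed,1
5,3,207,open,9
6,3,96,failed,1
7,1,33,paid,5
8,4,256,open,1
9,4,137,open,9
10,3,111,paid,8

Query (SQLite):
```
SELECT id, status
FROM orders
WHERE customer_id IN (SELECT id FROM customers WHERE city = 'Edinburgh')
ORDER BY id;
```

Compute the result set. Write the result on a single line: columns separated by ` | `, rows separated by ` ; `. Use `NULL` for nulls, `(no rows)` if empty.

3 | failed ; 4 | failed ; 7 | paid ; 8 | open ; 9 | open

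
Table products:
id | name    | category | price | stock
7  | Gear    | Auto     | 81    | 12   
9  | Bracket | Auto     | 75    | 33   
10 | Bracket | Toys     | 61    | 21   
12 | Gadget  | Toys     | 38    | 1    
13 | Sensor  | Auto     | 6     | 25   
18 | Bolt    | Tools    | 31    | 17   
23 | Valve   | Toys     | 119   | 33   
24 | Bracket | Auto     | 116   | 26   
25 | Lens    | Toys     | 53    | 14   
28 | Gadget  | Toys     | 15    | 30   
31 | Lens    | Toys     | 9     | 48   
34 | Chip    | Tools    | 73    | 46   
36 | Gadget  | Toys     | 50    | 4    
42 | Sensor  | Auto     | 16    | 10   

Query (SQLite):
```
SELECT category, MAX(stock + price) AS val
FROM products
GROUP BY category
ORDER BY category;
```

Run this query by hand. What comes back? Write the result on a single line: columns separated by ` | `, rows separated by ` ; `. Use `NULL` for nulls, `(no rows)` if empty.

Auto | 142 ; Tools | 119 ; Toys | 152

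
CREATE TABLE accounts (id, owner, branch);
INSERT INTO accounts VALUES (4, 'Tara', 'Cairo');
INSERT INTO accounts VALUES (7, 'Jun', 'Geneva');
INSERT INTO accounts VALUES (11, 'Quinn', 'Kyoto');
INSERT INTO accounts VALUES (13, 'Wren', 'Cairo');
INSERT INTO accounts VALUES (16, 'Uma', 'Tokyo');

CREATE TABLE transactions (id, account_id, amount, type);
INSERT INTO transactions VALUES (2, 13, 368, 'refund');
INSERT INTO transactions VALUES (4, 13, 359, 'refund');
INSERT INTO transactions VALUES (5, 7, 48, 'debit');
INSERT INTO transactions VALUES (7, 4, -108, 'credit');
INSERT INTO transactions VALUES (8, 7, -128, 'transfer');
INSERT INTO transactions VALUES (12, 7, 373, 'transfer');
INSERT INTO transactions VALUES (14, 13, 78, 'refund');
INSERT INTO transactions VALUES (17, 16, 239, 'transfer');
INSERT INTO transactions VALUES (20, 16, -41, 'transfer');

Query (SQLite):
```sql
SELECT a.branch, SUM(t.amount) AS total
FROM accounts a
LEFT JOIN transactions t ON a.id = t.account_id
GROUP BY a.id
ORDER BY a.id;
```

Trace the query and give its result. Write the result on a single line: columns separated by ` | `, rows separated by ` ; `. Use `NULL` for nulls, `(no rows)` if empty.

Cairo | -108 ; Geneva | 293 ; Kyoto | NULL ; Cairo | 805 ; Tokyo | 198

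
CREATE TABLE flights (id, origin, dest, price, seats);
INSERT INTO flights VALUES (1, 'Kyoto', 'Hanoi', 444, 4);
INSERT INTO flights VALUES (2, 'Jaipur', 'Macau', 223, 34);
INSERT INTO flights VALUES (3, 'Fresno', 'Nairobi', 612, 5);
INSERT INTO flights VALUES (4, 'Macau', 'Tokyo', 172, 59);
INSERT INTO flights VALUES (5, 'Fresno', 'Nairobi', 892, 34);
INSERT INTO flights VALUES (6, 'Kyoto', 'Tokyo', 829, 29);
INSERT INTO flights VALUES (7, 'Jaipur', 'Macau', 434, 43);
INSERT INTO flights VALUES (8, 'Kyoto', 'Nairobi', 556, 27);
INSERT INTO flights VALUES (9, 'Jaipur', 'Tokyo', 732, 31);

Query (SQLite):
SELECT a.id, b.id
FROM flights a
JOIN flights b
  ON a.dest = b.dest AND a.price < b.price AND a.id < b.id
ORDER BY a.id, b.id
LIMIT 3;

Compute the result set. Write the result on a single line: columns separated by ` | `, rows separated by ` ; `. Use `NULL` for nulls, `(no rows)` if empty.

Pairs (a,b) with same dest, a.price < b.price, a.id < b.id.
dest groups: Hanoi:{1} Macau:{2,7} Nairobi:{3,5,8} Tokyo:{4,6,9}
Ordered by (a.id, b.id); first 3.

2 | 7 ; 3 | 5 ; 4 | 6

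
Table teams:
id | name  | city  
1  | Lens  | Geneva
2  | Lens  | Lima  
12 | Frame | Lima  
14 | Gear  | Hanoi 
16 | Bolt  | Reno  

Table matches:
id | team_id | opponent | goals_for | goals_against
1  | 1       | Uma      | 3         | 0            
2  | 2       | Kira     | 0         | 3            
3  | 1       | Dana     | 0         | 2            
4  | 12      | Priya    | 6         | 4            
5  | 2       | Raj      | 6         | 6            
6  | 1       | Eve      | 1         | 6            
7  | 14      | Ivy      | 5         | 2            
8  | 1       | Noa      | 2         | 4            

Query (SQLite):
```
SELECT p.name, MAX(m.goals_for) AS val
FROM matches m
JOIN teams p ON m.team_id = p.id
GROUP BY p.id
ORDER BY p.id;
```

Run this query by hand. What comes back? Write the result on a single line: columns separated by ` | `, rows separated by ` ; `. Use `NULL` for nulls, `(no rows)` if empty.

Lens | 3 ; Lens | 6 ; Frame | 6 ; Gear | 5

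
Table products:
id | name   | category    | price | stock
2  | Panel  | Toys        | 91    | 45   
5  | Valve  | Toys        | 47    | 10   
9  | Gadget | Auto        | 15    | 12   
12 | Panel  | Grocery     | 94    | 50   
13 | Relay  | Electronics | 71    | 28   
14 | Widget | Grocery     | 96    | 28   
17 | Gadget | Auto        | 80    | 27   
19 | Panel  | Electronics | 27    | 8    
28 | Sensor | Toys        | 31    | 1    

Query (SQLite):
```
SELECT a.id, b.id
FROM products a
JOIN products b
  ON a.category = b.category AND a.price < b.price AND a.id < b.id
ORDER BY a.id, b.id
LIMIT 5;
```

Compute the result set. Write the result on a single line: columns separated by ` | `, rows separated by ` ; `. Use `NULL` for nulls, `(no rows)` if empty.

9 | 17 ; 12 | 14

Pairs (a,b) with same category, a.price < b.price, a.id < b.id.
category groups: Auto:{9,17} Electronics:{13,19} Grocery:{12,14} Toys:{2,5,28}
Ordered by (a.id, b.id); first 5.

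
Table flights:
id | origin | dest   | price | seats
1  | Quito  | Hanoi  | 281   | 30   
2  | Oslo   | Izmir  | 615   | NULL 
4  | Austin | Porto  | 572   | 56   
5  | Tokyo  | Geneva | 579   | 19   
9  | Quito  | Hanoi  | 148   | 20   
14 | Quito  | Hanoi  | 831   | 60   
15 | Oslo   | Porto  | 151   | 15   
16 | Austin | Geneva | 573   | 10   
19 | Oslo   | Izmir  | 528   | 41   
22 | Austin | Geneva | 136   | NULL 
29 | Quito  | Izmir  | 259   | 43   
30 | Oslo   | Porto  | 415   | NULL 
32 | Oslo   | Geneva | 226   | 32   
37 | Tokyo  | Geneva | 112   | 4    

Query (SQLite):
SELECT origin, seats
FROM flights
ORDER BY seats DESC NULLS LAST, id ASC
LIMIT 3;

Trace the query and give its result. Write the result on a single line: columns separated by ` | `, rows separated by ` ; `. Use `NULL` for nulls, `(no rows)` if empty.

Sort by seats desc, tiebreak id asc: (60, id=14), (56, id=4), (43, id=29), (41, id=19), (32, id=32), (30, id=1) …. Take first 3.
NULLS LAST: NULL seats rows go after all non-NULL rows (among themselves ordered by id asc).

Quito | 60 ; Austin | 56 ; Quito | 43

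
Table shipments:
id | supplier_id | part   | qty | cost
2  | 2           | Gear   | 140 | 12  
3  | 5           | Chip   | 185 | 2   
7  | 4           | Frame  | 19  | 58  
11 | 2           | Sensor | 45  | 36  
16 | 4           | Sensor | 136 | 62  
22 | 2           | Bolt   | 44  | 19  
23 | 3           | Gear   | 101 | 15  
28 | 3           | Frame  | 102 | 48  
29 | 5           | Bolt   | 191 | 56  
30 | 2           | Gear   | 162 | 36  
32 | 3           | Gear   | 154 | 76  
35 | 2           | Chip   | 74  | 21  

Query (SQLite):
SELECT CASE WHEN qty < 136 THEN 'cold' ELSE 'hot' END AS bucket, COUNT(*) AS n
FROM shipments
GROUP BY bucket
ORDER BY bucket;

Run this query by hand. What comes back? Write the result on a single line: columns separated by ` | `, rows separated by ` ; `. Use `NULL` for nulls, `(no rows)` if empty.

Bucket rows by qty < 136 → 'cold' else 'hot'; count each bucket.

cold | 6 ; hot | 6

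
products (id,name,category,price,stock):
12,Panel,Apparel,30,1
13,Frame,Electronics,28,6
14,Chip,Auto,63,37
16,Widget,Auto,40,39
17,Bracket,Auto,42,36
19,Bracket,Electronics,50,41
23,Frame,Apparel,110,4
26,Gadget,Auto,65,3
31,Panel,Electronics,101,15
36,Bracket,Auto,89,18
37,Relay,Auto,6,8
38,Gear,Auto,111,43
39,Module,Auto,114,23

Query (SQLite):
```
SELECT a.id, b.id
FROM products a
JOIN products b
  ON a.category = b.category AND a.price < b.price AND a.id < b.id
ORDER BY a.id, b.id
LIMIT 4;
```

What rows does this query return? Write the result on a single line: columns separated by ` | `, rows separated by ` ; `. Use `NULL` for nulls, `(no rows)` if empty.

Pairs (a,b) with same category, a.price < b.price, a.id < b.id.
category groups: Apparel:{12,23} Auto:{14,16,17,26,36,37,38,39} Electronics:{13,19,31}
Ordered by (a.id, b.id); first 4.

12 | 23 ; 13 | 19 ; 13 | 31 ; 14 | 26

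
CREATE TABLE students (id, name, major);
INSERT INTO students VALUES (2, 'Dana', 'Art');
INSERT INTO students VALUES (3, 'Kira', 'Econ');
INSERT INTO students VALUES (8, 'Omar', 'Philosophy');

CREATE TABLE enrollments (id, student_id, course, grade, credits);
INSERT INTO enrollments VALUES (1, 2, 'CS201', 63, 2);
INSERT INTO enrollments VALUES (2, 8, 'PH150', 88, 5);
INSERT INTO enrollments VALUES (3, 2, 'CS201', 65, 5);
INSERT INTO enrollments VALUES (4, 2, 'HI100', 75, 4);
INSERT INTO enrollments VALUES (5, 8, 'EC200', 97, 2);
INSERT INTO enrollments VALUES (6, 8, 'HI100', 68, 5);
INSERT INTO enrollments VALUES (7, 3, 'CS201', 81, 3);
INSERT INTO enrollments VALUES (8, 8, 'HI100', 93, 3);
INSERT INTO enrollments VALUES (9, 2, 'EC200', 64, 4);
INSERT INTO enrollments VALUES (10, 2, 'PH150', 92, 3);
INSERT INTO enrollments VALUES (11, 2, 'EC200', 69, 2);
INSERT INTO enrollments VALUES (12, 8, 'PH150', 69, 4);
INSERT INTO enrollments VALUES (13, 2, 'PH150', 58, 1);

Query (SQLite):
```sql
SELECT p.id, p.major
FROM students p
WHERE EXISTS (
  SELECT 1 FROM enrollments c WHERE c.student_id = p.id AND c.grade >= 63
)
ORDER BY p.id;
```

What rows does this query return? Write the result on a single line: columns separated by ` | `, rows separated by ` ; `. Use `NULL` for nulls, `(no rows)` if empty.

For each students row, check whether any enrollments with matching student_id has grade >= 63.
Keep rows where that is true.

2 | Art ; 3 | Econ ; 8 | Philosophy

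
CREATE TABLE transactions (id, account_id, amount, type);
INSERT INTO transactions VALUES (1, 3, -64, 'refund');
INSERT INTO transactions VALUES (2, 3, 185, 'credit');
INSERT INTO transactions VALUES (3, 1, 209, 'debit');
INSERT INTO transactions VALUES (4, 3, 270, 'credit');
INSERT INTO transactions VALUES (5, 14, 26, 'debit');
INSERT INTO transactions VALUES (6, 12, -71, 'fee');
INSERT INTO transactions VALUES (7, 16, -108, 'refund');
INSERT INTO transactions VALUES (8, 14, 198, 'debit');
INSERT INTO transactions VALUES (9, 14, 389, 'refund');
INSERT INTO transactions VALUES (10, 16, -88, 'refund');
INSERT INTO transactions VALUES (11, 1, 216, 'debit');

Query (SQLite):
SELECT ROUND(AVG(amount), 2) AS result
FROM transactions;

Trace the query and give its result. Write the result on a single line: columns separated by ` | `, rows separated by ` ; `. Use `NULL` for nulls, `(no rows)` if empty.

All amount values: [-64, 185, 209, 270, 26, -71, -108, 198, 389, -88, 216].
AVG = 1162 / 11 (rounded to 2 dp).

105.64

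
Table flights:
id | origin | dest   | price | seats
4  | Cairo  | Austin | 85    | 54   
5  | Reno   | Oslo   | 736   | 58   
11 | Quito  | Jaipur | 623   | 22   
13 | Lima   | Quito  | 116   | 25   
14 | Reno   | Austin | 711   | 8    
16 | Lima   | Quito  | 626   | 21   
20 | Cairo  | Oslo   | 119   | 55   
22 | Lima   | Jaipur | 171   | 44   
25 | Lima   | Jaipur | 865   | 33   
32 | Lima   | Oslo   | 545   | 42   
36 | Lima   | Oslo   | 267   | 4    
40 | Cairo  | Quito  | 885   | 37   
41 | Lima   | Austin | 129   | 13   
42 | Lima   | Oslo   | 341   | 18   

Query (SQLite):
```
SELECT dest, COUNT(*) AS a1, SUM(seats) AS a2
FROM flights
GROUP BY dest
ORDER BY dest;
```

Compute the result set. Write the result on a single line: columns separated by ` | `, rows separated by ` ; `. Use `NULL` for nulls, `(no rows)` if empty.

Austin | 3 | 75 ; Jaipur | 3 | 99 ; Oslo | 5 | 177 ; Quito | 3 | 83

Group flights by dest.
Per group compute: COUNT(*), SUM(seats).
  Austin: ids {4, 14, 41} → COUNT(*)=3, SUM(seats)=75
  Jaipur: ids {11, 22, 25} → COUNT(*)=3, SUM(seats)=99
  Oslo: ids {5, 20, 32, 36, 42} → COUNT(*)=5, SUM(seats)=177
  Quito: ids {13, 16, 40} → COUNT(*)=3, SUM(seats)=83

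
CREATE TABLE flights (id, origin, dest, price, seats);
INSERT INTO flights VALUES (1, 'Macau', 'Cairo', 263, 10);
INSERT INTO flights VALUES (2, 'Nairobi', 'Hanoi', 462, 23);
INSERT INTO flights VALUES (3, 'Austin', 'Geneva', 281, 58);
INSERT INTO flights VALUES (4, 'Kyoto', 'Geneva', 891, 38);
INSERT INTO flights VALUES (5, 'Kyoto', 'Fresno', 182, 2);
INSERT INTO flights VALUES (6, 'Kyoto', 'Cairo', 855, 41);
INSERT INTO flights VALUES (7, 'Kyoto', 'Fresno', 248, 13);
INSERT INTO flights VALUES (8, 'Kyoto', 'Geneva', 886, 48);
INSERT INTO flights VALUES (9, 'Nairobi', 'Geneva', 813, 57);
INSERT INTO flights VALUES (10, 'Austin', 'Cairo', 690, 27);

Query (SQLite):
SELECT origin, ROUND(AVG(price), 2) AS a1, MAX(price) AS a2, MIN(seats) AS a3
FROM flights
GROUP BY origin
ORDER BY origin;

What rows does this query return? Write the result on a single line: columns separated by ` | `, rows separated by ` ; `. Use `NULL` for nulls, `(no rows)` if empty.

Austin | 485.5 | 690 | 27 ; Kyoto | 612.4 | 891 | 2 ; Macau | 263 | 263 | 10 ; Nairobi | 637.5 | 813 | 23

Group flights by origin.
Per group compute: ROUND(AVG(price), 2), MAX(price), MIN(seats).
  Austin: ids {3, 10} → ROUND(AVG(price), 2)=485.5, MAX(price)=690, MIN(seats)=27
  Kyoto: ids {4, 5, 6, 7, 8} → ROUND(AVG(price), 2)=612.4, MAX(price)=891, MIN(seats)=2
  Macau: ids {1} → ROUND(AVG(price), 2)=263, MAX(price)=263, MIN(seats)=10
  Nairobi: ids {2, 9} → ROUND(AVG(price), 2)=637.5, MAX(price)=813, MIN(seats)=23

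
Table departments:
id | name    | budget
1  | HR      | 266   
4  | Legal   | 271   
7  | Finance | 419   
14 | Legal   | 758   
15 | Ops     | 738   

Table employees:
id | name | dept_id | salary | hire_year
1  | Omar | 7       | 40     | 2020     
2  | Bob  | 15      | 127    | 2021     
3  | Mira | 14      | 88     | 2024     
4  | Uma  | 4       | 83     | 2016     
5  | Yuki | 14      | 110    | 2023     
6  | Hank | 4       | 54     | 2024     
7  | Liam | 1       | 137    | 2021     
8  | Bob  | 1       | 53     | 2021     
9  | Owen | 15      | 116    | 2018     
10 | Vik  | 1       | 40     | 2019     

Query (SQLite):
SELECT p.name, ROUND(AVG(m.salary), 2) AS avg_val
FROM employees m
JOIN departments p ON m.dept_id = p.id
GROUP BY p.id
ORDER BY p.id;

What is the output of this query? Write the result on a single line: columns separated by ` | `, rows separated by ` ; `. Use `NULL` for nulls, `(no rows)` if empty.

HR | 76.67 ; Legal | 68.5 ; Finance | 40 ; Legal | 99 ; Ops | 121.5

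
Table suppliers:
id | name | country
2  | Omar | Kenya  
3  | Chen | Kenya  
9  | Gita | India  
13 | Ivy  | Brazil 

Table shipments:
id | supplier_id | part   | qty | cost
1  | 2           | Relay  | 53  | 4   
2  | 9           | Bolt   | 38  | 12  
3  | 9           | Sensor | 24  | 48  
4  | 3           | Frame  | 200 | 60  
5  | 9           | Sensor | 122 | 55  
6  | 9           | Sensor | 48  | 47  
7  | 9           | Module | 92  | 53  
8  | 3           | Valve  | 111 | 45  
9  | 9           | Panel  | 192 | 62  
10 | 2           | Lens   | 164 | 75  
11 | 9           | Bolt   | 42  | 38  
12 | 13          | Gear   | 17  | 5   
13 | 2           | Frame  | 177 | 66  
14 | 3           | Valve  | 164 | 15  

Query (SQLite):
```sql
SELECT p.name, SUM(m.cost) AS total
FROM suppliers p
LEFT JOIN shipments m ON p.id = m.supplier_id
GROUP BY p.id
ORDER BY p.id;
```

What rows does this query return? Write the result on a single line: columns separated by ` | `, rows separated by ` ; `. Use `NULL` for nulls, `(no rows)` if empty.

Omar | 145 ; Chen | 120 ; Gita | 315 ; Ivy | 5

LEFT JOIN keeps every suppliers row; unmatched ones get NULL for shipments columns.
Group by suppliers.id and compute SUM(m.cost). SUM over an all-NULL group is NULL.
  2: ids {1, 10, 13} → SUM(m.cost)=145
  3: ids {4, 8, 14} → SUM(m.cost)=120
  9: ids {2, 3, 5, 6, 7, 9, 11} → SUM(m.cost)=315
  13: ids {12} → SUM(m.cost)=5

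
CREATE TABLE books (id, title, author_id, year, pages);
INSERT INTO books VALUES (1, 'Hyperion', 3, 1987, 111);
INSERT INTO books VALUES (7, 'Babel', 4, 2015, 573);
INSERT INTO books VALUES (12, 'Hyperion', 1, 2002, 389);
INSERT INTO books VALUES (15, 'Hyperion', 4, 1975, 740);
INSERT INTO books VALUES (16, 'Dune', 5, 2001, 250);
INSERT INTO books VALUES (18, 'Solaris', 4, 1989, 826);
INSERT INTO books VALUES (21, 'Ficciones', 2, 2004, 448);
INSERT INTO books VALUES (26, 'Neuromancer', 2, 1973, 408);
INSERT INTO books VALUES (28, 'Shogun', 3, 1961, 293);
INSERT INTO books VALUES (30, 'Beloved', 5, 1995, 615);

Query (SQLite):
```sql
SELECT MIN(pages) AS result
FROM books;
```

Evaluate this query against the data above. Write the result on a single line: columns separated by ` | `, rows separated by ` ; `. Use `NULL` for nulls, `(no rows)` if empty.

All pages values: [111, 573, 389, 740, 250, 826, 448, 408, 293, 615].
MIN of non-NULL values = 111.

111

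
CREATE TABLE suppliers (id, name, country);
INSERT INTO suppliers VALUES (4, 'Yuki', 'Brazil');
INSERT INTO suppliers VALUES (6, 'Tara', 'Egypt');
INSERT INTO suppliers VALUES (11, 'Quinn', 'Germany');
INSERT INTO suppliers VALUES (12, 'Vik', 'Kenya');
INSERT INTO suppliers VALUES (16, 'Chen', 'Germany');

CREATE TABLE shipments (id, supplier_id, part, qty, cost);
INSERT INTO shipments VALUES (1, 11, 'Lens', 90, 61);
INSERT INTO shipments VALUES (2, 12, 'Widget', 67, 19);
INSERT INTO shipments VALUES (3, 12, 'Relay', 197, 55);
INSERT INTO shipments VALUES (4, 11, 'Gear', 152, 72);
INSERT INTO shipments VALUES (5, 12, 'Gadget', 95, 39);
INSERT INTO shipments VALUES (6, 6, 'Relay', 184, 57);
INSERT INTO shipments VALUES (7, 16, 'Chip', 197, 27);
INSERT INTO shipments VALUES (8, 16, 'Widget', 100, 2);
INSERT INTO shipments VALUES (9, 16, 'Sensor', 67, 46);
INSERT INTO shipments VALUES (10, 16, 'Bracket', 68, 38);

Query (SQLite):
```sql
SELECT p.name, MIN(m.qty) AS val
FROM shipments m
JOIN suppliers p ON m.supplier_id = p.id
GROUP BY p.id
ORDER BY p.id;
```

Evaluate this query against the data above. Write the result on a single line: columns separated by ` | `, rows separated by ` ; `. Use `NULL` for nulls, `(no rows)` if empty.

Tara | 184 ; Quinn | 90 ; Vik | 67 ; Chen | 67

Join each shipments row to its suppliers via supplier_id.
Group joined rows by suppliers.id; compute MIN(m.qty) per group.
  6: ids {6} → MIN(m.qty)=184
  11: ids {1, 4} → MIN(m.qty)=90
  12: ids {2, 3, 5} → MIN(m.qty)=67
  16: ids {7, 8, 9, 10} → MIN(m.qty)=67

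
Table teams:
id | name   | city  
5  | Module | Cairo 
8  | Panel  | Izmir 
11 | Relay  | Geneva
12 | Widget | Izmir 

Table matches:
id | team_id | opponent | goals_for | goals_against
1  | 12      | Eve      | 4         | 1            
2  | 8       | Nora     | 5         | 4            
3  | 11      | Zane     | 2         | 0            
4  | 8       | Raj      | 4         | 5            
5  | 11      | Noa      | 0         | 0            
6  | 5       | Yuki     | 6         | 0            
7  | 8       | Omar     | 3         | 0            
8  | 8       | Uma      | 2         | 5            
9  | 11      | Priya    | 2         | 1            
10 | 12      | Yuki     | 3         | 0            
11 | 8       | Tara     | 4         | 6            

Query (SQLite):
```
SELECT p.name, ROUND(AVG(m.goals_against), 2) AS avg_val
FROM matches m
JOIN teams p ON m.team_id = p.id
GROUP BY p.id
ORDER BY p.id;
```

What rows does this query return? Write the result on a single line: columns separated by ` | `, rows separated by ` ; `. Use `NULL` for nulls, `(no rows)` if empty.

Join each matches row to its teams via team_id.
Group joined rows by teams.id; compute ROUND(AVG(m.goals_against), 2) per group.
  5: ids {6} → ROUND(AVG(m.goals_against), 2)=0
  8: ids {2, 4, 7, 8, 11} → ROUND(AVG(m.goals_against), 2)=4
  11: ids {3, 5, 9} → ROUND(AVG(m.goals_against), 2)=0.33
  12: ids {1, 10} → ROUND(AVG(m.goals_against), 2)=0.5

Module | 0 ; Panel | 4 ; Relay | 0.33 ; Widget | 0.5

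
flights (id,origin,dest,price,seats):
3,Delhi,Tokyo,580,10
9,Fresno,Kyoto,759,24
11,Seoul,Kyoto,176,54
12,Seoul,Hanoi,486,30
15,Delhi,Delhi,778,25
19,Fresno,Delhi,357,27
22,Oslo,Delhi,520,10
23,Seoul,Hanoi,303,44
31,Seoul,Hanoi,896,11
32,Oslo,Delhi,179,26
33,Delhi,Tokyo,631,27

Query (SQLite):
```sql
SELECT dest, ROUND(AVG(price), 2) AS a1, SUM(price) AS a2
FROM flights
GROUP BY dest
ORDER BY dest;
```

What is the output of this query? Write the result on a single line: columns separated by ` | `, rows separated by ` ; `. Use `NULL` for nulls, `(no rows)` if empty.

Group flights by dest.
Per group compute: ROUND(AVG(price), 2), SUM(price).
  Delhi: ids {15, 19, 22, 32} → ROUND(AVG(price), 2)=458.5, SUM(price)=1834
  Hanoi: ids {12, 23, 31} → ROUND(AVG(price), 2)=561.67, SUM(price)=1685
  Kyoto: ids {9, 11} → ROUND(AVG(price), 2)=467.5, SUM(price)=935
  Tokyo: ids {3, 33} → ROUND(AVG(price), 2)=605.5, SUM(price)=1211

Delhi | 458.5 | 1834 ; Hanoi | 561.67 | 1685 ; Kyoto | 467.5 | 935 ; Tokyo | 605.5 | 1211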